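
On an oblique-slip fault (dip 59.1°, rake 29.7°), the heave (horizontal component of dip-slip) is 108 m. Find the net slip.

dip-slip = heave / cos(dip) = 108 / cos(59.1°) = 210.3 m
net slip = dip-slip / sin(rake) = 210.3 / sin(29.7°) = 424 m

424 m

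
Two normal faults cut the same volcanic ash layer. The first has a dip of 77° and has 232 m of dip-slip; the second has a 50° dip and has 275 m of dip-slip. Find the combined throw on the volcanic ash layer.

throw_A = 232 × sin(77°) = 226.1 m
throw_B = 275 × sin(50°) = 210.7 m
total = 226.1 + 210.7 = 437 m

437 m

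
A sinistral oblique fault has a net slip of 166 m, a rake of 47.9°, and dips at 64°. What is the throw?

dip-slip = net slip × sin(rake) = 166 m × sin(47.9°) = 123.2 m
throw = dip-slip × sin(dip) = 123.2 × sin(64°) = 111 m

111 m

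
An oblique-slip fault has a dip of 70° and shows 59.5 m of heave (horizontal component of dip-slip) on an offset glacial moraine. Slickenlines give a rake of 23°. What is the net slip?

dip-slip = heave / cos(dip) = 59.5 / cos(70°) = 174 m
net slip = dip-slip / sin(rake) = 174 / sin(23°) = 445 m

445 m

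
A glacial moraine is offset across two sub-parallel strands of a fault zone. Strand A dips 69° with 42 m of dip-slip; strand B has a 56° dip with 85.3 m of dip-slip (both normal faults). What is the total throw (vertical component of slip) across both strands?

throw_A = 42 × sin(69°) = 39.21 m
throw_B = 85.3 × sin(56°) = 70.72 m
total = 39.21 + 70.72 = 110 m

110 m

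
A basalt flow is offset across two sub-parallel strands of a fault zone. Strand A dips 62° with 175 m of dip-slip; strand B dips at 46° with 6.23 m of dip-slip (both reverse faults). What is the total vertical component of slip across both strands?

throw_A = 175 × sin(62°) = 154.5 m
throw_B = 6.23 × sin(46°) = 4.481 m
total = 154.5 + 4.481 = 159 m

159 m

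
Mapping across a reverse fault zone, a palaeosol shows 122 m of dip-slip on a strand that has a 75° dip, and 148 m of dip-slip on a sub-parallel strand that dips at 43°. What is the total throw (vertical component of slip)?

219 m

throw_A = 122 × sin(75°) = 117.8 m
throw_B = 148 × sin(43°) = 100.9 m
total = 117.8 + 100.9 = 219 m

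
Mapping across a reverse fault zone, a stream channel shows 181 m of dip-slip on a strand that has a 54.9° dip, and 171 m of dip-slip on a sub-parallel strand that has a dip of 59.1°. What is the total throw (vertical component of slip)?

throw_A = 181 × sin(54.9°) = 148.1 m
throw_B = 171 × sin(59.1°) = 146.7 m
total = 148.1 + 146.7 = 295 m

295 m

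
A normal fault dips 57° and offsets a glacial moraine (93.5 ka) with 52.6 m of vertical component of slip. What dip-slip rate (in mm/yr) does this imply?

0.671 mm/yr

dip-slip = throw / sin(dip) = 52.6 m / sin(57°) = 62.72 m
rate = 62.72 m / 93.5 ka = 0.000671 m/yr = 0.671 mm/yr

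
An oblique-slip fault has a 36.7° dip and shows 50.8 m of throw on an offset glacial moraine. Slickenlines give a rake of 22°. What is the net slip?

dip-slip = throw / sin(dip) = 50.8 / sin(36.7°) = 85 m
net slip = dip-slip / sin(rake) = 85 / sin(22°) = 227 m

227 m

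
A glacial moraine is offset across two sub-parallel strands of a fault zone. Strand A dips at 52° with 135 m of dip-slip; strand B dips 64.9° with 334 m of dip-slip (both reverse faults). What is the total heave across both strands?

heave_A = 135 × cos(52°) = 83.11 m
heave_B = 334 × cos(64.9°) = 141.7 m
total = 83.11 + 141.7 = 225 m

225 m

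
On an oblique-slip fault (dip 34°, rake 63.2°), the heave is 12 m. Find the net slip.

16.2 m

dip-slip = heave / cos(dip) = 12 / cos(34°) = 14.47 m
net slip = dip-slip / sin(rake) = 14.47 / sin(63.2°) = 16.2 m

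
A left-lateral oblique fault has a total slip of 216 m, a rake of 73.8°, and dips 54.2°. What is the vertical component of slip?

dip-slip = net slip × sin(rake) = 216 m × sin(73.8°) = 207.4 m
throw = dip-slip × sin(dip) = 207.4 × sin(54.2°) = 168 m

168 m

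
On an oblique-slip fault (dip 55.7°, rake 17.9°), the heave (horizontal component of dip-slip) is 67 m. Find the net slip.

dip-slip = heave / cos(dip) = 67 / cos(55.7°) = 118.9 m
net slip = dip-slip / sin(rake) = 118.9 / sin(17.9°) = 387 m

387 m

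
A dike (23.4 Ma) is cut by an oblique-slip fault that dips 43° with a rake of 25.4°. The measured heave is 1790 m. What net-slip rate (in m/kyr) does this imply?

dip-slip = heave / cos(dip) = 1790 / cos(43°) = 2448 m
net slip = dip-slip / sin(rake) = 2448 / sin(25.4°) = 5706 m
rate = 5706 m / 23.4 Ma = 0.000244 m/yr = 0.244 m/kyr

0.244 m/kyr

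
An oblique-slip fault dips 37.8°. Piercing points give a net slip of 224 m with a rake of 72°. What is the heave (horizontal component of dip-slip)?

dip-slip = net slip × sin(rake) = 224 m × sin(72°) = 213 m
heave = dip-slip × cos(dip) = 213 × cos(37.8°) = 168 m

168 m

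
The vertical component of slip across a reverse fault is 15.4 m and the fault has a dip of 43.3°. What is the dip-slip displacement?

dip-slip = throw / sin(dip) = 15.4 / sin(43.3°) = 22.5 m

22.5 m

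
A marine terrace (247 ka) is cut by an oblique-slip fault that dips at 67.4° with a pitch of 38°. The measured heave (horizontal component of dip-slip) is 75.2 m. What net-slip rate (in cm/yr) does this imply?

0.129 cm/yr

dip-slip = heave / cos(dip) = 75.2 / cos(67.4°) = 195.7 m
net slip = dip-slip / sin(rake) = 195.7 / sin(38°) = 317.8 m
rate = 317.8 m / 247 ka = 0.00129 m/yr = 0.129 cm/yr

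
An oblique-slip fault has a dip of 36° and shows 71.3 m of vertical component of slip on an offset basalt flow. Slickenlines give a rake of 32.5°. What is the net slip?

dip-slip = throw / sin(dip) = 71.3 / sin(36°) = 121.3 m
net slip = dip-slip / sin(rake) = 121.3 / sin(32.5°) = 226 m

226 m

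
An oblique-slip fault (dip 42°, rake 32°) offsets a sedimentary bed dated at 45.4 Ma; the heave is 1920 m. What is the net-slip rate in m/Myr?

dip-slip = heave / cos(dip) = 1920 / cos(42°) = 2584 m
net slip = dip-slip / sin(rake) = 2584 / sin(32°) = 4875 m
rate = 4875 m / 45.4 Ma = 0.000107 m/yr = 107 m/Myr

107 m/Myr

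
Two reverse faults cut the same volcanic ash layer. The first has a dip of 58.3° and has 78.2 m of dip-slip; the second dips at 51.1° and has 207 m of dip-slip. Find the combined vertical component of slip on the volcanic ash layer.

228 m

throw_A = 78.2 × sin(58.3°) = 66.53 m
throw_B = 207 × sin(51.1°) = 161.1 m
total = 66.53 + 161.1 = 228 m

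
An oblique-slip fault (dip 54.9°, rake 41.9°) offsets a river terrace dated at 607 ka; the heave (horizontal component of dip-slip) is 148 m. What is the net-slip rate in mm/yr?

0.635 mm/yr

dip-slip = heave / cos(dip) = 148 / cos(54.9°) = 257.4 m
net slip = dip-slip / sin(rake) = 257.4 / sin(41.9°) = 385.4 m
rate = 385.4 m / 607 ka = 0.000635 m/yr = 0.635 mm/yr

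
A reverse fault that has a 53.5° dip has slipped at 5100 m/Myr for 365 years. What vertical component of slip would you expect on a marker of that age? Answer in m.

1.50 m

dip-slip = rate × time = 5100 m/Myr × 365 years = 1.862 m
throw = dip-slip × sin(dip) = 1.862 × sin(53.5°) = 1.50 m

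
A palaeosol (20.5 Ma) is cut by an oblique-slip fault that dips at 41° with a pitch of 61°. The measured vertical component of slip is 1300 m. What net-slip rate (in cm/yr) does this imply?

dip-slip = throw / sin(dip) = 1300 / sin(41°) = 1982 m
net slip = dip-slip / sin(rake) = 1982 / sin(61°) = 2266 m
rate = 2266 m / 20.5 Ma = 0.000111 m/yr = 0.0111 cm/yr

0.0111 cm/yr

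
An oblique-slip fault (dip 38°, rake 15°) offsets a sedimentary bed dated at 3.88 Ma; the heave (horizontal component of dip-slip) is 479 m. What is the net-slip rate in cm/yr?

dip-slip = heave / cos(dip) = 479 / cos(38°) = 607.9 m
net slip = dip-slip / sin(rake) = 607.9 / sin(15°) = 2349 m
rate = 2349 m / 3.88 Ma = 0.000605 m/yr = 0.0605 cm/yr

0.0605 cm/yr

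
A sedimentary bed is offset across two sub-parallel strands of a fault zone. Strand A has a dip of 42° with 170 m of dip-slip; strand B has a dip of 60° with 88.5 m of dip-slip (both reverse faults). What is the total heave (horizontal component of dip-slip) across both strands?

heave_A = 170 × cos(42°) = 126.3 m
heave_B = 88.5 × cos(60°) = 44.25 m
total = 126.3 + 44.25 = 171 m

171 m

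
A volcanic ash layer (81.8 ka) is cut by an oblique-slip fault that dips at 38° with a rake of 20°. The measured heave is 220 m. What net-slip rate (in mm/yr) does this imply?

dip-slip = heave / cos(dip) = 220 / cos(38°) = 279.2 m
net slip = dip-slip / sin(rake) = 279.2 / sin(20°) = 816.3 m
rate = 816.3 m / 81.8 ka = 0.00998 m/yr = 9.98 mm/yr

9.98 mm/yr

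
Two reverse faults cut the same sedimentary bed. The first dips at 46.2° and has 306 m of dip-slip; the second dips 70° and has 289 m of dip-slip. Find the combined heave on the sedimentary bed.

311 m

heave_A = 306 × cos(46.2°) = 211.8 m
heave_B = 289 × cos(70°) = 98.84 m
total = 211.8 + 98.84 = 311 m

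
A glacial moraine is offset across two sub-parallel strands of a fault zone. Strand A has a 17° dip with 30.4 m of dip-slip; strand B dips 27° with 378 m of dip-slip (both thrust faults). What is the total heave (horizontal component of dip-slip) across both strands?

heave_A = 30.4 × cos(17°) = 29.07 m
heave_B = 378 × cos(27°) = 336.8 m
total = 29.07 + 336.8 = 366 m

366 m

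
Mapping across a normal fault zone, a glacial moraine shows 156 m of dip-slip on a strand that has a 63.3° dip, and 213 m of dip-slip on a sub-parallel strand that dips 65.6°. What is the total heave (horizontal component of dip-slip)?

heave_A = 156 × cos(63.3°) = 70.09 m
heave_B = 213 × cos(65.6°) = 87.99 m
total = 70.09 + 87.99 = 158 m

158 m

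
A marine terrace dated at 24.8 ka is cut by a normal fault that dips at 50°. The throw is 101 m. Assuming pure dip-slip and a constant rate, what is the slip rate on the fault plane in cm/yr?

0.532 cm/yr

dip-slip = throw / sin(dip) = 101 m / sin(50°) = 131.8 m
rate = 131.8 m / 24.8 ka = 0.00532 m/yr = 0.532 cm/yr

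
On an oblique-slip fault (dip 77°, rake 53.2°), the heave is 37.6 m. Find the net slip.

209 m

dip-slip = heave / cos(dip) = 37.6 / cos(77°) = 167.1 m
net slip = dip-slip / sin(rake) = 167.1 / sin(53.2°) = 209 m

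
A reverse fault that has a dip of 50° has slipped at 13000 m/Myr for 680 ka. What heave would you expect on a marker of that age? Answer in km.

dip-slip = rate × time = 13000 m/Myr × 680 ka = 8840 m
heave = dip-slip × cos(dip) = 8840 × cos(50°) = 5680 m = 5.68 km

5.68 km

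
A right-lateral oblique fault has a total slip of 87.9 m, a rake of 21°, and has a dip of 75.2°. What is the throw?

30.5 m

dip-slip = net slip × sin(rake) = 87.9 m × sin(21°) = 31.50 m
throw = dip-slip × sin(dip) = 31.50 × sin(75.2°) = 30.5 m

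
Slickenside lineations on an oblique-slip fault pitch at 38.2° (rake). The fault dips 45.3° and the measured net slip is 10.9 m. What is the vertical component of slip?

dip-slip = net slip × sin(rake) = 10.9 m × sin(38.2°) = 6.741 m
throw = dip-slip × sin(dip) = 6.741 × sin(45.3°) = 4.79 m

4.79 m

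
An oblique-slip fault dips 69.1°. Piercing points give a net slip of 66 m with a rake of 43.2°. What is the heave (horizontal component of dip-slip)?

16.1 m

dip-slip = net slip × sin(rake) = 66 m × sin(43.2°) = 45.18 m
heave = dip-slip × cos(dip) = 45.18 × cos(69.1°) = 16.1 m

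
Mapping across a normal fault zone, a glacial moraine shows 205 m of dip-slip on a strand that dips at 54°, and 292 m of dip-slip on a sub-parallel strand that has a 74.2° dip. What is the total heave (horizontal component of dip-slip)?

200 m

heave_A = 205 × cos(54°) = 120.5 m
heave_B = 292 × cos(74.2°) = 79.51 m
total = 120.5 + 79.51 = 200 m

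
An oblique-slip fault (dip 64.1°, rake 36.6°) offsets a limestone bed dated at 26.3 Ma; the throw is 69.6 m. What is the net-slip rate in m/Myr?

4.93 m/Myr

dip-slip = throw / sin(dip) = 69.6 / sin(64.1°) = 77.37 m
net slip = dip-slip / sin(rake) = 77.37 / sin(36.6°) = 129.8 m
rate = 129.8 m / 26.3 Ma = 0.00000493 m/yr = 4.93 m/Myr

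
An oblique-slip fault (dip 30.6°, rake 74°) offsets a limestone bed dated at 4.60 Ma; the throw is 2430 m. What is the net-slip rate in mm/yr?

1.08 mm/yr

dip-slip = throw / sin(dip) = 2430 / sin(30.6°) = 4774 m
net slip = dip-slip / sin(rake) = 4774 / sin(74°) = 4966 m
rate = 4966 m / 4.60 Ma = 0.00108 m/yr = 1.08 mm/yr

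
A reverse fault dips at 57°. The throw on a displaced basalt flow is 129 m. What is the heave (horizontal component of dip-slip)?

heave = throw / tan(dip) = 129 / tan(57°) = 83.8 m

83.8 m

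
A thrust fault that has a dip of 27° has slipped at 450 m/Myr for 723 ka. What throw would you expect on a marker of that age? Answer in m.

dip-slip = rate × time = 450 m/Myr × 723 ka = 325.3 m
throw = dip-slip × sin(dip) = 325.3 × sin(27°) = 148 m

148 m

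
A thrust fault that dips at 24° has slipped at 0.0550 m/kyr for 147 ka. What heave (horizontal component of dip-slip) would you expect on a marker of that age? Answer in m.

7.39 m

dip-slip = rate × time = 0.0550 m/kyr × 147 ka = 8.085 m
heave = dip-slip × cos(dip) = 8.085 × cos(24°) = 7.39 m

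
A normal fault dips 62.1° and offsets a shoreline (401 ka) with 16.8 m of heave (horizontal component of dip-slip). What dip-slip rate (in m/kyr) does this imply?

0.0895 m/kyr

dip-slip = heave / cos(dip) = 16.8 m / cos(62.1°) = 35.90 m
rate = 35.90 m / 401 ka = 0.0000895 m/yr = 0.0895 m/kyr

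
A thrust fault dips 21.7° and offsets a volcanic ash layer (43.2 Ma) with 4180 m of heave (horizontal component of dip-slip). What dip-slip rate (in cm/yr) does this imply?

0.0104 cm/yr

dip-slip = heave / cos(dip) = 4180 m / cos(21.7°) = 4499 m
rate = 4499 m / 43.2 Ma = 0.000104 m/yr = 0.0104 cm/yr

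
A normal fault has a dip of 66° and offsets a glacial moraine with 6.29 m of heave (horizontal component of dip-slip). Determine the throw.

14.1 m

throw = heave × tan(dip) = 6.29 × tan(66°) = 14.1 m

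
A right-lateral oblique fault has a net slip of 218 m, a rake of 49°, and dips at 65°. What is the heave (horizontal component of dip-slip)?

69.5 m

dip-slip = net slip × sin(rake) = 218 m × sin(49°) = 164.5 m
heave = dip-slip × cos(dip) = 164.5 × cos(65°) = 69.5 m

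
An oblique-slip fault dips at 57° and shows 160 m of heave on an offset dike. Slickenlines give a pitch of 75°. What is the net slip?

dip-slip = heave / cos(dip) = 160 / cos(57°) = 293.8 m
net slip = dip-slip / sin(rake) = 293.8 / sin(75°) = 304 m

304 m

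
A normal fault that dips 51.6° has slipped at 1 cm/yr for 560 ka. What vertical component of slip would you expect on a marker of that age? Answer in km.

dip-slip = rate × time = 1 cm/yr × 560 ka = 5600 m
throw = dip-slip × sin(dip) = 5600 × sin(51.6°) = 4390 m = 4.39 km

4.39 km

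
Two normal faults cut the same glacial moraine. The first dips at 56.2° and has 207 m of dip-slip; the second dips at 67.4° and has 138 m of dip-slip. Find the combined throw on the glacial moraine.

299 m

throw_A = 207 × sin(56.2°) = 172 m
throw_B = 138 × sin(67.4°) = 127.4 m
total = 172 + 127.4 = 299 m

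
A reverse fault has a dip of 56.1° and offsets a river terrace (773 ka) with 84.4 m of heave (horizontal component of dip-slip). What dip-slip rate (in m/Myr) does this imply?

dip-slip = heave / cos(dip) = 84.4 m / cos(56.1°) = 151.3 m
rate = 151.3 m / 773 ka = 0.000196 m/yr = 196 m/Myr

196 m/Myr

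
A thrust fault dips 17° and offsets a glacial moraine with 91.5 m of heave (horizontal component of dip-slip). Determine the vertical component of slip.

28 m

throw = heave × tan(dip) = 91.5 × tan(17°) = 28 m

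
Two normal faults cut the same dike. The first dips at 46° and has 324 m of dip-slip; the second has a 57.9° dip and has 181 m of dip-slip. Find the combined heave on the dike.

321 m

heave_A = 324 × cos(46°) = 225.1 m
heave_B = 181 × cos(57.9°) = 96.18 m
total = 225.1 + 96.18 = 321 m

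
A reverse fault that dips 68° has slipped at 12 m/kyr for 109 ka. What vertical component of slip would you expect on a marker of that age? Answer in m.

dip-slip = rate × time = 12 m/kyr × 109 ka = 1308 m
throw = dip-slip × sin(dip) = 1308 × sin(68°) = 1210 m

1210 m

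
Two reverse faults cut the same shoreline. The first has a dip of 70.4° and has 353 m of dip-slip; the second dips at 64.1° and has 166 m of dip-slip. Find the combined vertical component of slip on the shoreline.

482 m

throw_A = 353 × sin(70.4°) = 332.5 m
throw_B = 166 × sin(64.1°) = 149.3 m
total = 332.5 + 149.3 = 482 m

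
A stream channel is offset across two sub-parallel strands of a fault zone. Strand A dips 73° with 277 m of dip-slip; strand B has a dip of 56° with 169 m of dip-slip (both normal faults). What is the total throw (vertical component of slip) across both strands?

405 m

throw_A = 277 × sin(73°) = 264.9 m
throw_B = 169 × sin(56°) = 140.1 m
total = 264.9 + 140.1 = 405 m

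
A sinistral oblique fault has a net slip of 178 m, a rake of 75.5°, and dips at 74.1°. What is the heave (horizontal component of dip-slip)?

dip-slip = net slip × sin(rake) = 178 m × sin(75.5°) = 172.3 m
heave = dip-slip × cos(dip) = 172.3 × cos(74.1°) = 47.2 m

47.2 m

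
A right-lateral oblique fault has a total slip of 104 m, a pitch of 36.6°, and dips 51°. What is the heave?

dip-slip = net slip × sin(rake) = 104 m × sin(36.6°) = 62.01 m
heave = dip-slip × cos(dip) = 62.01 × cos(51°) = 39 m

39 m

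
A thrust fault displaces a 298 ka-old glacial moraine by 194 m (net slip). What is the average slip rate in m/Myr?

rate = 194 m / 298 ka = 0.000651 m/yr = 651 m/Myr

651 m/Myr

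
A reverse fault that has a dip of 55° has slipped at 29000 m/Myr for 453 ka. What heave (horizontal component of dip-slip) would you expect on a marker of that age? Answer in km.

dip-slip = rate × time = 29000 m/Myr × 453 ka = 13140 m
heave = dip-slip × cos(dip) = 13140 × cos(55°) = 7540 m = 7.54 km

7.54 km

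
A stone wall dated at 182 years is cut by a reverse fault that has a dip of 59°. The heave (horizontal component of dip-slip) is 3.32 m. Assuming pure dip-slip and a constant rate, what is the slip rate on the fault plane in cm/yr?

dip-slip = heave / cos(dip) = 3.32 m / cos(59°) = 6.446 m
rate = 6.446 m / 182 years = 0.0354 m/yr = 3.54 cm/yr

3.54 cm/yr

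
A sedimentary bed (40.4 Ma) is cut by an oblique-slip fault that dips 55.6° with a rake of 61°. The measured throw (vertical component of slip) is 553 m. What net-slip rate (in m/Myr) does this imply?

19 m/Myr

dip-slip = throw / sin(dip) = 553 / sin(55.6°) = 670.2 m
net slip = dip-slip / sin(rake) = 670.2 / sin(61°) = 766.3 m
rate = 766.3 m / 40.4 Ma = 0.0000190 m/yr = 19 m/Myr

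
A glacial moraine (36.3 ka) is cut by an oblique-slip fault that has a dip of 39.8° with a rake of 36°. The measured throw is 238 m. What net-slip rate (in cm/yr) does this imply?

dip-slip = throw / sin(dip) = 238 / sin(39.8°) = 371.8 m
net slip = dip-slip / sin(rake) = 371.8 / sin(36°) = 632.6 m
rate = 632.6 m / 36.3 ka = 0.0174 m/yr = 1.74 cm/yr

1.74 cm/yr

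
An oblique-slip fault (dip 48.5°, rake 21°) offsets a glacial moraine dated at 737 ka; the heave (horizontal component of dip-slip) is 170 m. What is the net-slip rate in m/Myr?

dip-slip = heave / cos(dip) = 170 / cos(48.5°) = 256.6 m
net slip = dip-slip / sin(rake) = 256.6 / sin(21°) = 715.9 m
rate = 715.9 m / 737 ka = 0.000971 m/yr = 971 m/Myr

971 m/Myr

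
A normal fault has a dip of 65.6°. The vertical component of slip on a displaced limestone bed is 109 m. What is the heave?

49.4 m

heave = throw / tan(dip) = 109 / tan(65.6°) = 49.4 m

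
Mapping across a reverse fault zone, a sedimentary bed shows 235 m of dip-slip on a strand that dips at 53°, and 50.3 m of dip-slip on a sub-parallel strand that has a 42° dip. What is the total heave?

179 m

heave_A = 235 × cos(53°) = 141.4 m
heave_B = 50.3 × cos(42°) = 37.38 m
total = 141.4 + 37.38 = 179 m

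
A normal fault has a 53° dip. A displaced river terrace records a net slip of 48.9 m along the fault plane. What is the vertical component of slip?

throw = dip-slip × sin(dip) = 48.9 m × sin(53°) = 39.1 m

39.1 m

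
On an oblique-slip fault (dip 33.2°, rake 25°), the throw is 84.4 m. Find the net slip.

dip-slip = throw / sin(dip) = 84.4 / sin(33.2°) = 154.1 m
net slip = dip-slip / sin(rake) = 154.1 / sin(25°) = 365 m

365 m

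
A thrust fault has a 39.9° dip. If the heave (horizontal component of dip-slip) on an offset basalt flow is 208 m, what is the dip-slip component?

dip-slip = heave / cos(dip) = 208 / cos(39.9°) = 271 m

271 m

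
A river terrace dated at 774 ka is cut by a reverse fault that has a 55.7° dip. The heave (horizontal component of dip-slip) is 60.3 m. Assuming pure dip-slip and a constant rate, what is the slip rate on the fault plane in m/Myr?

138 m/Myr

dip-slip = heave / cos(dip) = 60.3 m / cos(55.7°) = 107 m
rate = 107 m / 774 ka = 0.000138 m/yr = 138 m/Myr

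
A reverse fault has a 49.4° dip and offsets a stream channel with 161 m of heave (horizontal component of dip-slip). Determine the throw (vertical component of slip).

throw = heave × tan(dip) = 161 × tan(49.4°) = 188 m

188 m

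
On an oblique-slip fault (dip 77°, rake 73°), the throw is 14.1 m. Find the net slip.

15.1 m

dip-slip = throw / sin(dip) = 14.1 / sin(77°) = 14.47 m
net slip = dip-slip / sin(rake) = 14.47 / sin(73°) = 15.1 m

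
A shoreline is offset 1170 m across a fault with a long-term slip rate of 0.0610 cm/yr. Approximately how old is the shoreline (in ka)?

1920 ka

age = offset / rate = 1170 m / (0.0610 cm/yr) = 1.92e+06 yr = 1920 ka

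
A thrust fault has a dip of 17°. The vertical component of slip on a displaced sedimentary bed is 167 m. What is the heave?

heave = throw / tan(dip) = 167 / tan(17°) = 546 m

546 m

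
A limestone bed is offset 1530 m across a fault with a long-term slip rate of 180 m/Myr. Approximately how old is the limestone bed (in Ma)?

8.50 Ma

age = offset / rate = 1530 m / (180 m/Myr) = 8.5e+06 yr = 8.50 Ma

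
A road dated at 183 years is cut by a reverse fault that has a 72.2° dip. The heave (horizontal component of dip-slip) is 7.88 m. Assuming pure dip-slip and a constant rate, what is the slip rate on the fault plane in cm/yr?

dip-slip = heave / cos(dip) = 7.88 m / cos(72.2°) = 25.78 m
rate = 25.78 m / 183 years = 0.141 m/yr = 14.1 cm/yr

14.1 cm/yr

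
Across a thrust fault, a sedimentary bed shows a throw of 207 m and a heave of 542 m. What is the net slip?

580 m

net slip = √(throw² + heave²) = √(207² + 542²) = 580 m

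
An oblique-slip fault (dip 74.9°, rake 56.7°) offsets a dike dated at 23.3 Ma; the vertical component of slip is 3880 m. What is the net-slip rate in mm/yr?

0.206 mm/yr

dip-slip = throw / sin(dip) = 3880 / sin(74.9°) = 4019 m
net slip = dip-slip / sin(rake) = 4019 / sin(56.7°) = 4808 m
rate = 4808 m / 23.3 Ma = 0.000206 m/yr = 0.206 mm/yr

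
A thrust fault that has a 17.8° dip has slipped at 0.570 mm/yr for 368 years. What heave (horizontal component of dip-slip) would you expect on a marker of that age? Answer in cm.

20 cm

dip-slip = rate × time = 0.570 mm/yr × 368 years = 0.2098 m
heave = dip-slip × cos(dip) = 0.2098 × cos(17.8°) = 0.200 m = 20 cm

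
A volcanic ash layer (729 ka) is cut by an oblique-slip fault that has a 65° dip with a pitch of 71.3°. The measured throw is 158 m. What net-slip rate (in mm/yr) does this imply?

0.252 mm/yr

dip-slip = throw / sin(dip) = 158 / sin(65°) = 174.3 m
net slip = dip-slip / sin(rake) = 174.3 / sin(71.3°) = 184 m
rate = 184 m / 729 ka = 0.000252 m/yr = 0.252 mm/yr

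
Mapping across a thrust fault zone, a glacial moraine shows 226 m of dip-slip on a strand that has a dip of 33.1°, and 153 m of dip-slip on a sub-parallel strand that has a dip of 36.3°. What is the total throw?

214 m

throw_A = 226 × sin(33.1°) = 123.4 m
throw_B = 153 × sin(36.3°) = 90.58 m
total = 123.4 + 90.58 = 214 m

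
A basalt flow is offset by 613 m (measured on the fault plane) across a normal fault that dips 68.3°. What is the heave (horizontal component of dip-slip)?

heave = dip-slip × cos(dip) = 613 m × cos(68.3°) = 227 m

227 m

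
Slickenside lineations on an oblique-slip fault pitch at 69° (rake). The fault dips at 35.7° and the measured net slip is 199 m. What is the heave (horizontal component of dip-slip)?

151 m

dip-slip = net slip × sin(rake) = 199 m × sin(69°) = 185.8 m
heave = dip-slip × cos(dip) = 185.8 × cos(35.7°) = 151 m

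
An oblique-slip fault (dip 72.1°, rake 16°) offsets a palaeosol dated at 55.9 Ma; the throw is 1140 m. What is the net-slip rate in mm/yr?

0.0778 mm/yr

dip-slip = throw / sin(dip) = 1140 / sin(72.1°) = 1198 m
net slip = dip-slip / sin(rake) = 1198 / sin(16°) = 4346 m
rate = 4346 m / 55.9 Ma = 0.0000778 m/yr = 0.0778 mm/yr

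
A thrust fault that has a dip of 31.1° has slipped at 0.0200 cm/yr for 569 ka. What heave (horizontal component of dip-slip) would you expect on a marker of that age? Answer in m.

97.4 m

dip-slip = rate × time = 0.0200 cm/yr × 569 ka = 113.8 m
heave = dip-slip × cos(dip) = 113.8 × cos(31.1°) = 97.4 m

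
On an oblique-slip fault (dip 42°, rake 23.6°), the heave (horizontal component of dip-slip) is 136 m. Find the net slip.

457 m

dip-slip = heave / cos(dip) = 136 / cos(42°) = 183 m
net slip = dip-slip / sin(rake) = 183 / sin(23.6°) = 457 m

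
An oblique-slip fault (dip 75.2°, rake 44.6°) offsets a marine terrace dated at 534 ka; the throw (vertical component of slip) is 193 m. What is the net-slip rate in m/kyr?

dip-slip = throw / sin(dip) = 193 / sin(75.2°) = 199.6 m
net slip = dip-slip / sin(rake) = 199.6 / sin(44.6°) = 284.3 m
rate = 284.3 m / 534 ka = 0.000532 m/yr = 0.532 m/kyr

0.532 m/kyr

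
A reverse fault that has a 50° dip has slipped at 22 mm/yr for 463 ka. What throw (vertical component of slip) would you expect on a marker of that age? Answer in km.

7.80 km

dip-slip = rate × time = 22 mm/yr × 463 ka = 10190 m
throw = dip-slip × sin(dip) = 10190 × sin(50°) = 7800 m = 7.80 km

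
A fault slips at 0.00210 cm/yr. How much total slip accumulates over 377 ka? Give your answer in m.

7.92 m

slip = rate × time = 0.00210 cm/yr × 377 ka = 7.92 m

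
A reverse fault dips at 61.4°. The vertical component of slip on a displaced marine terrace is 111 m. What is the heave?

heave = throw / tan(dip) = 111 / tan(61.4°) = 60.5 m

60.5 m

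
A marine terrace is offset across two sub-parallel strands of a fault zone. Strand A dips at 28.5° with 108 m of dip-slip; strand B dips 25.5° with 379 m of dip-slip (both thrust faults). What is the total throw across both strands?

215 m

throw_A = 108 × sin(28.5°) = 51.53 m
throw_B = 379 × sin(25.5°) = 163.2 m
total = 51.53 + 163.2 = 215 m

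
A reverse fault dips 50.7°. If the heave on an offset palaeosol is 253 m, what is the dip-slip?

399 m

dip-slip = heave / cos(dip) = 253 / cos(50.7°) = 399 m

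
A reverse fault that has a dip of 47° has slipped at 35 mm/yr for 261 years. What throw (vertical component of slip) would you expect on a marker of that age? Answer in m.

6.68 m

dip-slip = rate × time = 35 mm/yr × 261 years = 9.135 m
throw = dip-slip × sin(dip) = 9.135 × sin(47°) = 6.68 m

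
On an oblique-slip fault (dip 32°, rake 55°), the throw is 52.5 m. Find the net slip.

121 m

dip-slip = throw / sin(dip) = 52.5 / sin(32°) = 99.07 m
net slip = dip-slip / sin(rake) = 99.07 / sin(55°) = 121 m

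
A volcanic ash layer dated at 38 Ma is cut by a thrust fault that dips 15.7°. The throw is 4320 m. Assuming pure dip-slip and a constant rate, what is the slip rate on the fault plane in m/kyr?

0.420 m/kyr

dip-slip = throw / sin(dip) = 4320 m / sin(15.7°) = 15960 m
rate = 15960 m / 38 Ma = 0.000420 m/yr = 0.420 m/kyr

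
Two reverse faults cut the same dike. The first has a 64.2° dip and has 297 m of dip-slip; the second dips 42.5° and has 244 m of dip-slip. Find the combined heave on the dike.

heave_A = 297 × cos(64.2°) = 129.3 m
heave_B = 244 × cos(42.5°) = 179.9 m
total = 129.3 + 179.9 = 309 m

309 m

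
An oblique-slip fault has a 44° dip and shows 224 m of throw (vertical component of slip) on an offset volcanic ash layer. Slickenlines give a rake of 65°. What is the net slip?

356 m

dip-slip = throw / sin(dip) = 224 / sin(44°) = 322.5 m
net slip = dip-slip / sin(rake) = 322.5 / sin(65°) = 356 m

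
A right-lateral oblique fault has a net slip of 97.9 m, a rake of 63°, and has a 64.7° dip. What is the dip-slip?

87.2 m

dip-slip = net slip × sin(rake) = 97.9 m × sin(63°) = 87.2 m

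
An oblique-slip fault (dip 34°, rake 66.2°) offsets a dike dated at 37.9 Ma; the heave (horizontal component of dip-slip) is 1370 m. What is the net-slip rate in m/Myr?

47.7 m/Myr

dip-slip = heave / cos(dip) = 1370 / cos(34°) = 1653 m
net slip = dip-slip / sin(rake) = 1653 / sin(66.2°) = 1806 m
rate = 1806 m / 37.9 Ma = 0.0000477 m/yr = 47.7 m/Myr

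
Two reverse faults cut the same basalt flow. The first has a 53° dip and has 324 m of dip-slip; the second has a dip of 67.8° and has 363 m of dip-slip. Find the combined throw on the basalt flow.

throw_A = 324 × sin(53°) = 258.8 m
throw_B = 363 × sin(67.8°) = 336.1 m
total = 258.8 + 336.1 = 595 m

595 m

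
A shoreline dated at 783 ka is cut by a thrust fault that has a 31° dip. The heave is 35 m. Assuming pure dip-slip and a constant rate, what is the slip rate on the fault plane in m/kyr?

dip-slip = heave / cos(dip) = 35 m / cos(31°) = 40.83 m
rate = 40.83 m / 783 ka = 0.0000521 m/yr = 0.0521 m/kyr

0.0521 m/kyr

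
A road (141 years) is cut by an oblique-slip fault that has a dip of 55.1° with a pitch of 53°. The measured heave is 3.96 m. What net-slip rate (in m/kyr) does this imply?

61.5 m/kyr

dip-slip = heave / cos(dip) = 3.96 / cos(55.1°) = 6.921 m
net slip = dip-slip / sin(rake) = 6.921 / sin(53°) = 8.666 m
rate = 8.666 m / 141 years = 0.0615 m/yr = 61.5 m/kyr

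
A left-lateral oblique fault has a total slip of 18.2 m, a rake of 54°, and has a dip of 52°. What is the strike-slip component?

10.7 m

strike-slip = net slip × cos(rake) = 18.2 m × cos(54°) = 10.7 m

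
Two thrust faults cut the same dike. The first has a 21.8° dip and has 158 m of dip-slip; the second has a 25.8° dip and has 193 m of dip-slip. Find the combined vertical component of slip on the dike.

throw_A = 158 × sin(21.8°) = 58.68 m
throw_B = 193 × sin(25.8°) = 84 m
total = 58.68 + 84 = 143 m

143 m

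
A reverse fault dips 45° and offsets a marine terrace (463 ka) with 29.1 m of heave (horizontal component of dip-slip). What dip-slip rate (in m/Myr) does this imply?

dip-slip = heave / cos(dip) = 29.1 m / cos(45°) = 41.15 m
rate = 41.15 m / 463 ka = 0.0000889 m/yr = 88.9 m/Myr

88.9 m/Myr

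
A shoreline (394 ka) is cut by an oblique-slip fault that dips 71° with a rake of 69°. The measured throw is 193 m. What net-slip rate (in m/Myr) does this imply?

555 m/Myr

dip-slip = throw / sin(dip) = 193 / sin(71°) = 204.1 m
net slip = dip-slip / sin(rake) = 204.1 / sin(69°) = 218.6 m
rate = 218.6 m / 394 ka = 0.000555 m/yr = 555 m/Myr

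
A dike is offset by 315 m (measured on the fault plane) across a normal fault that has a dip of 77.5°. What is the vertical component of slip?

throw = dip-slip × sin(dip) = 315 m × sin(77.5°) = 308 m

308 m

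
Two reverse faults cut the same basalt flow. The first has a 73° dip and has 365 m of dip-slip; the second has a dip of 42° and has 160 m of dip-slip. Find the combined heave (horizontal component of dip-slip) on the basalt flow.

226 m

heave_A = 365 × cos(73°) = 106.7 m
heave_B = 160 × cos(42°) = 118.9 m
total = 106.7 + 118.9 = 226 m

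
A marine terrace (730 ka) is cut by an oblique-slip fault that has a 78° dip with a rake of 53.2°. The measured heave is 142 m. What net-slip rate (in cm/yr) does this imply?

0.117 cm/yr

dip-slip = heave / cos(dip) = 142 / cos(78°) = 683 m
net slip = dip-slip / sin(rake) = 683 / sin(53.2°) = 852.9 m
rate = 852.9 m / 730 ka = 0.00117 m/yr = 0.117 cm/yr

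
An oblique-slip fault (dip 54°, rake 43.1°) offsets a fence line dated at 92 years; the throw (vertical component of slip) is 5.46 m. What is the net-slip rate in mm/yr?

dip-slip = throw / sin(dip) = 5.46 / sin(54°) = 6.749 m
net slip = dip-slip / sin(rake) = 6.749 / sin(43.1°) = 9.877 m
rate = 9.877 m / 92 years = 0.107 m/yr = 107 mm/yr

107 mm/yr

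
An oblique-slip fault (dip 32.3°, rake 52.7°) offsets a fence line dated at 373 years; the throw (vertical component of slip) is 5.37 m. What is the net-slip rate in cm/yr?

3.39 cm/yr

dip-slip = throw / sin(dip) = 5.37 / sin(32.3°) = 10.05 m
net slip = dip-slip / sin(rake) = 10.05 / sin(52.7°) = 12.63 m
rate = 12.63 m / 373 years = 0.0339 m/yr = 3.39 cm/yr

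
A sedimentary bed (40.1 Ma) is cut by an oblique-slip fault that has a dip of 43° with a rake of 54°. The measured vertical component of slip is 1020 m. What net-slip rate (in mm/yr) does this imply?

dip-slip = throw / sin(dip) = 1020 / sin(43°) = 1496 m
net slip = dip-slip / sin(rake) = 1496 / sin(54°) = 1849 m
rate = 1849 m / 40.1 Ma = 0.0000461 m/yr = 0.0461 mm/yr

0.0461 mm/yr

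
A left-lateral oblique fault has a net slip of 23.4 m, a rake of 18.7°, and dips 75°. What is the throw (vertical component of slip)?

7.25 m

dip-slip = net slip × sin(rake) = 23.4 m × sin(18.7°) = 7.502 m
throw = dip-slip × sin(dip) = 7.502 × sin(75°) = 7.25 m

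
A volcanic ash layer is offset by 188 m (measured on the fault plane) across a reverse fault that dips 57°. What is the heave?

heave = dip-slip × cos(dip) = 188 m × cos(57°) = 102 m

102 m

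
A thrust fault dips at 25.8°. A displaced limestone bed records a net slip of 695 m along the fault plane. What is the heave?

heave = dip-slip × cos(dip) = 695 m × cos(25.8°) = 626 m

626 m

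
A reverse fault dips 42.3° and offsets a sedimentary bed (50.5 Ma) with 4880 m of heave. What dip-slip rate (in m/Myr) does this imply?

131 m/Myr

dip-slip = heave / cos(dip) = 4880 m / cos(42.3°) = 6598 m
rate = 6598 m / 50.5 Ma = 0.000131 m/yr = 131 m/Myr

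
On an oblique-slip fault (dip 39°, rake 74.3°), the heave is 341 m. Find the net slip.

456 m

dip-slip = heave / cos(dip) = 341 / cos(39°) = 438.8 m
net slip = dip-slip / sin(rake) = 438.8 / sin(74.3°) = 456 m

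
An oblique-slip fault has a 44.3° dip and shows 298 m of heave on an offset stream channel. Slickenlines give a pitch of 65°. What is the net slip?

dip-slip = heave / cos(dip) = 298 / cos(44.3°) = 416.4 m
net slip = dip-slip / sin(rake) = 416.4 / sin(65°) = 459 m

459 m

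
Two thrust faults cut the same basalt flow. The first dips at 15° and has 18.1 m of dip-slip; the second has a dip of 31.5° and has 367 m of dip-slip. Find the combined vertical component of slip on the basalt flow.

196 m

throw_A = 18.1 × sin(15°) = 4.685 m
throw_B = 367 × sin(31.5°) = 191.8 m
total = 4.685 + 191.8 = 196 m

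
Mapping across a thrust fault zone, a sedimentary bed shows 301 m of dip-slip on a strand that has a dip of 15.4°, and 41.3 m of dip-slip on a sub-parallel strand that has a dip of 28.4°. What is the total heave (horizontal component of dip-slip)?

327 m

heave_A = 301 × cos(15.4°) = 290.2 m
heave_B = 41.3 × cos(28.4°) = 36.33 m
total = 290.2 + 36.33 = 327 m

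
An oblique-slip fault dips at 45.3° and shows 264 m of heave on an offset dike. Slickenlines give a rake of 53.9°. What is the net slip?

465 m

dip-slip = heave / cos(dip) = 264 / cos(45.3°) = 375.3 m
net slip = dip-slip / sin(rake) = 375.3 / sin(53.9°) = 465 m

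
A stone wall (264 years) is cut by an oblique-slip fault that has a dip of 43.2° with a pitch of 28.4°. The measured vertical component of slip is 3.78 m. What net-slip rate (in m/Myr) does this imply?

44000 m/Myr

dip-slip = throw / sin(dip) = 3.78 / sin(43.2°) = 5.522 m
net slip = dip-slip / sin(rake) = 5.522 / sin(28.4°) = 11.61 m
rate = 11.61 m / 264 years = 0.0440 m/yr = 44000 m/Myr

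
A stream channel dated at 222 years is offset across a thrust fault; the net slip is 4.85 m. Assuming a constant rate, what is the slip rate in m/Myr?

21800 m/Myr

rate = 4.85 m / 222 years = 0.0218 m/yr = 21800 m/Myr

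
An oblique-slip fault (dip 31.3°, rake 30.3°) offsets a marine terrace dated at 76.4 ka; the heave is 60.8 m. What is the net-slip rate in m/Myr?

1850 m/Myr

dip-slip = heave / cos(dip) = 60.8 / cos(31.3°) = 71.16 m
net slip = dip-slip / sin(rake) = 71.16 / sin(30.3°) = 141 m
rate = 141 m / 76.4 ka = 0.00185 m/yr = 1850 m/Myr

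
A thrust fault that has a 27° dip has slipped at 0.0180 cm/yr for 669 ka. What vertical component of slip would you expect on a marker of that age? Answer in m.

dip-slip = rate × time = 0.0180 cm/yr × 669 ka = 120.4 m
throw = dip-slip × sin(dip) = 120.4 × sin(27°) = 54.7 m

54.7 m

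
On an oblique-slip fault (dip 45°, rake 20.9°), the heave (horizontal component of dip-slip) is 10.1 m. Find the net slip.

dip-slip = heave / cos(dip) = 10.1 / cos(45°) = 14.28 m
net slip = dip-slip / sin(rake) = 14.28 / sin(20.9°) = 40 m

40 m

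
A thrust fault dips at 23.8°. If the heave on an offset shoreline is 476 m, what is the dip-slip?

520 m

dip-slip = heave / cos(dip) = 476 / cos(23.8°) = 520 m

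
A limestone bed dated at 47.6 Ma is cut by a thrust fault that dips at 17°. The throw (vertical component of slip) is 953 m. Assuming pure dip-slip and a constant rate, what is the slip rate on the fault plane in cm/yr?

dip-slip = throw / sin(dip) = 953 m / sin(17°) = 3260 m
rate = 3260 m / 47.6 Ma = 0.0000685 m/yr = 0.00685 cm/yr

0.00685 cm/yr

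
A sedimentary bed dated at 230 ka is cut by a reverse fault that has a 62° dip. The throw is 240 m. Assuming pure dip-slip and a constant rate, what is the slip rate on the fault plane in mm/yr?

dip-slip = throw / sin(dip) = 240 m / sin(62°) = 271.8 m
rate = 271.8 m / 230 ka = 0.00118 m/yr = 1.18 mm/yr

1.18 mm/yr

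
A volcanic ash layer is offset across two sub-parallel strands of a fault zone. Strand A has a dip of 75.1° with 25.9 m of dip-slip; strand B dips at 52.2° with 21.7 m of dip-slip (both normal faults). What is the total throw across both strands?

throw_A = 25.9 × sin(75.1°) = 25.03 m
throw_B = 21.7 × sin(52.2°) = 17.15 m
total = 25.03 + 17.15 = 42.2 m

42.2 m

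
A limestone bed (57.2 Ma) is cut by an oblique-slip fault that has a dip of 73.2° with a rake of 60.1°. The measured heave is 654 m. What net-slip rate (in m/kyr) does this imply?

0.0456 m/kyr

dip-slip = heave / cos(dip) = 654 / cos(73.2°) = 2263 m
net slip = dip-slip / sin(rake) = 2263 / sin(60.1°) = 2610 m
rate = 2610 m / 57.2 Ma = 0.0000456 m/yr = 0.0456 m/kyr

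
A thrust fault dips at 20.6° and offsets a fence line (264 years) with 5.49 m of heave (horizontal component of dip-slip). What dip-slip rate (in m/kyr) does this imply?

22.2 m/kyr

dip-slip = heave / cos(dip) = 5.49 m / cos(20.6°) = 5.865 m
rate = 5.865 m / 264 years = 0.0222 m/yr = 22.2 m/kyr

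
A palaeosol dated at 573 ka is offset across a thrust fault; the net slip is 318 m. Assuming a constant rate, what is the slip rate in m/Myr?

rate = 318 m / 573 ka = 0.000555 m/yr = 555 m/Myr

555 m/Myr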